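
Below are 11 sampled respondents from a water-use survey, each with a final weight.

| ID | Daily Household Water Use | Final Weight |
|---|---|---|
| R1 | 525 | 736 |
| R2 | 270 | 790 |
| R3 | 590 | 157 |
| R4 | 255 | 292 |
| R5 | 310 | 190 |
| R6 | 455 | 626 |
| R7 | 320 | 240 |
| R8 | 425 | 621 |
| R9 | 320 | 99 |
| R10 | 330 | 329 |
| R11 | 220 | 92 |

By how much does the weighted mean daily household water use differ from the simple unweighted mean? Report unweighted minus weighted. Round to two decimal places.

Unweighted sum = 525 + 270 + 590 + 255 + 310 + 455 + 320 + 425 + 320 + 330 + 220 = 4020
Unweighted mean = 4020 / 11 = 365.45455
Weighted sum = 525×736 + 270×790 + 590×157 + 255×292 + 310×190 + 455×626 + 320×240 + 425×621 + 320×99 + 330×329 + 220×92
  = 386400 + 213300 + 92630 + 74460 + 58900 + 284830 + 76800 + 263925 + 31680 + 108570 + 20240 = 1611735
Sum of weights = 736 + 790 + 157 + 292 + 190 + 626 + 240 + 621 + 99 + 329 + 92 = 4172
Weighted mean = 1611735 / 4172 = 386.32191
Difference (unweighted minus weighted) = -20.867363

-20.87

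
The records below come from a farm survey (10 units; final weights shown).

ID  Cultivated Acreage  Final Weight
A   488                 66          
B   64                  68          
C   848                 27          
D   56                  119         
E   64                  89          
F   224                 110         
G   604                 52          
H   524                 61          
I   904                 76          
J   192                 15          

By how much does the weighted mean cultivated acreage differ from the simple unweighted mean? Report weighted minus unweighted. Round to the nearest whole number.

-58

Unweighted sum = 3968
Unweighted mean = 3968 / 10 = 396.8
Weighted sum = 231412
Sum of weights = 66 + 68 + 27 + 119 + 89 + 110 + 52 + 61 + 76 + 15 = 683
Weighted mean = 231412 / 683 = 338.81698
Difference (weighted minus unweighted) = -57.983016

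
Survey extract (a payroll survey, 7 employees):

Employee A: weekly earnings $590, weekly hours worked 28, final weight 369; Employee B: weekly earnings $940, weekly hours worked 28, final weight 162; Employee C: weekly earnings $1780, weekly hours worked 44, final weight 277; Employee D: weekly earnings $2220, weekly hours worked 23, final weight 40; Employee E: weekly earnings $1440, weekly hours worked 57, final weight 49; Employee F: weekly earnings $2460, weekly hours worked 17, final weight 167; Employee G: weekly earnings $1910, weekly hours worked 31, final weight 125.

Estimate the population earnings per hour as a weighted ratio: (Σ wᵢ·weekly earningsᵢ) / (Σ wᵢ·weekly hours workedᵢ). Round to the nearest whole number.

45

Σ wᵢ·y = 590×369 + 940×162 + 1780×277 + 2220×40 + 1440×49 + 2460×167 + 1910×125
  = 217710 + 152280 + 493060 + 88800 + 70560 + 410820 + 238750 = 1671980
Σ wᵢ·x = 28×369 + 28×162 + 44×277 + 23×40 + 57×49 + 17×167 + 31×125
  = 10332 + 4536 + 12188 + 920 + 2793 + 2839 + 3875 = 37483
Ratio = 1671980 / 37483 = 44.606355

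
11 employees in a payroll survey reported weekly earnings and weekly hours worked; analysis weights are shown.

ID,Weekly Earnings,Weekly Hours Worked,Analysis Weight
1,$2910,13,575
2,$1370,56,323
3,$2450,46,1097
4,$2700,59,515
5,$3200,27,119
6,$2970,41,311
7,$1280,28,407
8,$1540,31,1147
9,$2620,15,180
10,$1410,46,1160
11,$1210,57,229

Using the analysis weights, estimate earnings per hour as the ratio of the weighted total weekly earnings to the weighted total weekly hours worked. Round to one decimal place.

Σ wᵢ·y = 2910×575 + 1370×323 + 2450×1097 + 2700×515 + 3200×119 + 2970×311 + 1280×407 + 1540×1147 + 2620×180 + 1410×1160 + 1210×229
  = 1673250 + 442510 + 2687650 + 1390500 + 380800 + 923670 + 520960 + 1766380 + 471600 + 1635600 + 277090 = 12170010
Σ wᵢ·x = 13×575 + 56×323 + 46×1097 + 59×515 + 27×119 + 41×311 + 28×407 + 31×1147 + 15×180 + 46×1160 + 57×229
  = 7475 + 18088 + 50462 + 30385 + 3213 + 12751 + 11396 + 35557 + 2700 + 53360 + 13053 = 238440
Ratio = 12170010 / 238440 = 51.040136

51.0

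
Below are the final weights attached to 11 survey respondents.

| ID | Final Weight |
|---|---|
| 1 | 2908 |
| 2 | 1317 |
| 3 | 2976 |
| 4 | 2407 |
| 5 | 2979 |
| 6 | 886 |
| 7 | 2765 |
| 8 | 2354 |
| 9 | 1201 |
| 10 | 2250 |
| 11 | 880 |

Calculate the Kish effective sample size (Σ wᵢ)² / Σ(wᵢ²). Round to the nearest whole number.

10

Σ wᵢ = 2908 + 1317 + 2976 + 2407 + 2979 + 886 + 2765 + 2354 + 1201 + 2250 + 880 = 22923
Σ wᵢ² = 54966457
n_eff = 22923² / 54966457 = 525463929 / 54966457 = 9.5597198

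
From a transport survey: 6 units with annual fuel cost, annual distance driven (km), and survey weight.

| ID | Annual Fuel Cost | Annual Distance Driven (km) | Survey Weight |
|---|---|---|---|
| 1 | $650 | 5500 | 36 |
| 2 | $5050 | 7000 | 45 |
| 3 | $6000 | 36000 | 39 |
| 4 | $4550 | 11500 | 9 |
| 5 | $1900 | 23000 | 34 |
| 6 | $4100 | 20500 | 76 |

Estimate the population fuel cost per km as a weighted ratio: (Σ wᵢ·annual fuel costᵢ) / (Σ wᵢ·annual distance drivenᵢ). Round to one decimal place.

0.2

Σ wᵢ·y = 650×36 + 5050×45 + 6000×39 + 4550×9 + 1900×34 + 4100×76
  = 23400 + 227250 + 234000 + 40950 + 64600 + 311600 = 901800
Σ wᵢ·x = 5500×36 + 7000×45 + 36000×39 + 11500×9 + 23000×34 + 20500×76
  = 198000 + 315000 + 1404000 + 103500 + 782000 + 1558000 = 4360500
Ratio = 901800 / 4360500 = 0.20681115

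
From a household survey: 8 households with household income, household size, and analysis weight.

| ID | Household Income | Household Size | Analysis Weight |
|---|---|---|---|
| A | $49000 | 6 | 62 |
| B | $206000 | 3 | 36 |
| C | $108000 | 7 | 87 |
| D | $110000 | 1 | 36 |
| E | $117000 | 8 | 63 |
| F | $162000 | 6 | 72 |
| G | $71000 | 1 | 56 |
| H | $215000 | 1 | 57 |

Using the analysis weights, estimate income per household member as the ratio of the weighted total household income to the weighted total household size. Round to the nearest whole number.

Σ wᵢ·y = 49000×62 + 206000×36 + 108000×87 + 110000×36 + 117000×63 + 162000×72 + 71000×56 + 215000×57
  = 59076000
Σ wᵢ·x = 6×62 + 3×36 + 7×87 + 1×36 + 8×63 + 6×72 + 1×56 + 1×57
  = 2174
Ratio = 59076000 / 2174 = 27173.873

27174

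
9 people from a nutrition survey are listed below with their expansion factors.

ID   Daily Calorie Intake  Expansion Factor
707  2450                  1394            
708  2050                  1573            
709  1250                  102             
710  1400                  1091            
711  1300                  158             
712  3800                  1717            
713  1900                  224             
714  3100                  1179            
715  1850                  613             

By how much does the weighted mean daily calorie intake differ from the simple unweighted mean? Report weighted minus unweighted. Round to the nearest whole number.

392

Unweighted sum = 2450 + 2050 + 1250 + 1400 + 1300 + 3800 + 1900 + 3100 + 1850 = 19100
Unweighted mean = 19100 / 9 = 2122.2222
Weighted sum = 20239400
Sum of weights = 8051
Weighted mean = 20239400 / 8051 = 2513.8989
Difference (weighted minus unweighted) = 391.67667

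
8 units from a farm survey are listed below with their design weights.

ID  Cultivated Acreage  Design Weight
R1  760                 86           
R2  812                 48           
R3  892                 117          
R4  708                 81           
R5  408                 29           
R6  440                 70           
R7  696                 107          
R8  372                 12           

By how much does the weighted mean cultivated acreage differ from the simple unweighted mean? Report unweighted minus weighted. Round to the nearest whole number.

-69

Unweighted sum = 760 + 812 + 892 + 708 + 408 + 440 + 696 + 372 = 5088
Unweighted mean = 5088 / 8 = 636
Weighted sum = 760×86 + 812×48 + 892×117 + 708×81 + 408×29 + 440×70 + 696×107 + 372×12
  = 65360 + 38976 + 104364 + 57348 + 11832 + 30800 + 74472 + 4464 = 387616
Sum of weights = 86 + 48 + 117 + 81 + 29 + 70 + 107 + 12 = 550
Weighted mean = 387616 / 550 = 704.75636
Difference (unweighted minus weighted) = -68.756364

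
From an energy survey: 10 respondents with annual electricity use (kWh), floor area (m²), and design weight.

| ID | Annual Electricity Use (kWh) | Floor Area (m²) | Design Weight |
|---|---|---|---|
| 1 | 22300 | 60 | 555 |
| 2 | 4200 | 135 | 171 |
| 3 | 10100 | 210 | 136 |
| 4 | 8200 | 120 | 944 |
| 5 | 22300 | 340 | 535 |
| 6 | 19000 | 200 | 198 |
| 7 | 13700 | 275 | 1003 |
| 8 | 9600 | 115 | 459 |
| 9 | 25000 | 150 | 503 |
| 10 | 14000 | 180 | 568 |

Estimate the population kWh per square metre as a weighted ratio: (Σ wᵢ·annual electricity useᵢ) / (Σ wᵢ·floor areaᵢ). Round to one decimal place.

82.7

Σ wᵢ·y = 22300×555 + 4200×171 + 10100×136 + 8200×944 + 22300×535 + 19000×198 + 13700×1003 + 9600×459 + 25000×503 + 14000×568
  = 12376500 + 718200 + 1373600 + 7740800 + 11930500 + 3762000 + 13741100 + 4406400 + 12575000 + 7952000 = 76576100
Σ wᵢ·x = 60×555 + 135×171 + 210×136 + 120×944 + 340×535 + 200×198 + 275×1003 + 115×459 + 150×503 + 180×568
  = 33300 + 23085 + 28560 + 113280 + 181900 + 39600 + 275825 + 52785 + 75450 + 102240 = 926025
Ratio = 76576100 / 926025 = 82.69334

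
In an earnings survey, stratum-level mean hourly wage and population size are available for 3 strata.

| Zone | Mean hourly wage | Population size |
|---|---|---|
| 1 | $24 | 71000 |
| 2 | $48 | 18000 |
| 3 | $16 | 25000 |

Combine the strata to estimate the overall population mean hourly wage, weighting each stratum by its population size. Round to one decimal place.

26.0

Σ Nₕ·x̄ₕ = 24×71000 + 48×18000 + 16×25000
  = 2968000
Σ Nₕ = 71000 + 18000 + 25000 = 114000
Overall mean = 2968000 / 114000 = 26.035088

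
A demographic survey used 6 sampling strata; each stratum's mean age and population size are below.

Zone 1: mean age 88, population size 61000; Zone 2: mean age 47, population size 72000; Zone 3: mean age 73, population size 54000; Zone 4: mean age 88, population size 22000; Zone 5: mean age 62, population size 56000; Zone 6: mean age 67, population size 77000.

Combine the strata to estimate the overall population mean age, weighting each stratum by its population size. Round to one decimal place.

68.0

Σ Nₕ·x̄ₕ = 88×61000 + 47×72000 + 73×54000 + 88×22000 + 62×56000 + 67×77000
  = 5368000 + 3384000 + 3942000 + 1936000 + 3472000 + 5159000 = 23261000
Σ Nₕ = 342000
Overall mean = 23261000 / 342000 = 68.01462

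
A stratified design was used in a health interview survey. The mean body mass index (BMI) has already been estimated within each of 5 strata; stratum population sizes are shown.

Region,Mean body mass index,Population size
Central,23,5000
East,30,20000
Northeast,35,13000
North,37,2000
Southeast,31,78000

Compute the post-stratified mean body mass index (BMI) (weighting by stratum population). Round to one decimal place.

Σ Nₕ·x̄ₕ = 23×5000 + 30×20000 + 35×13000 + 37×2000 + 31×78000
  = 115000 + 600000 + 455000 + 74000 + 2418000 = 3662000
Σ Nₕ = 5000 + 20000 + 13000 + 2000 + 78000 = 118000
Overall mean = 3662000 / 118000 = 31.033898

31.0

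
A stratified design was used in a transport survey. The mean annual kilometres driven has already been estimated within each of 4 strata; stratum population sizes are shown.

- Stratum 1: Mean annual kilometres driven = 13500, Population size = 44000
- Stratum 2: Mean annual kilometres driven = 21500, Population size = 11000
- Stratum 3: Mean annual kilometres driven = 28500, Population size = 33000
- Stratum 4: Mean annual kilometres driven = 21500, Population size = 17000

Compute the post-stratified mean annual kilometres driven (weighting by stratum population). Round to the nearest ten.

20350

Σ Nₕ·x̄ₕ = 13500×44000 + 21500×11000 + 28500×33000 + 21500×17000
  = 2136500000
Σ Nₕ = 44000 + 11000 + 33000 + 17000 = 105000
Overall mean = 2136500000 / 105000 = 20347.619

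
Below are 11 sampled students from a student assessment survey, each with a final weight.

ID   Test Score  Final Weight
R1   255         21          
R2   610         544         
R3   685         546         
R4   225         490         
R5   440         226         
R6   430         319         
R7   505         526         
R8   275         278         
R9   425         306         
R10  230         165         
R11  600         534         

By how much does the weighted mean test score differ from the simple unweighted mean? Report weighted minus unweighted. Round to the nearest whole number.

Unweighted sum = 255 + 610 + 685 + 225 + 440 + 430 + 505 + 275 + 425 + 230 + 600 = 4680
Unweighted mean = 4680 / 11 = 425.45455
Weighted sum = 255×21 + 610×544 + 685×546 + 225×490 + 440×226 + 430×319 + 505×526 + 275×278 + 425×306 + 230×165 + 600×534
  = 5355 + 331840 + 374010 + 110250 + 99440 + 137170 + 265630 + 76450 + 130050 + 37950 + 320400 = 1888545
Sum of weights = 21 + 544 + 546 + 490 + 226 + 319 + 526 + 278 + 306 + 165 + 534 = 3955
Weighted mean = 1888545 / 3955 = 477.50822
Difference (weighted minus unweighted) = 52.053672

52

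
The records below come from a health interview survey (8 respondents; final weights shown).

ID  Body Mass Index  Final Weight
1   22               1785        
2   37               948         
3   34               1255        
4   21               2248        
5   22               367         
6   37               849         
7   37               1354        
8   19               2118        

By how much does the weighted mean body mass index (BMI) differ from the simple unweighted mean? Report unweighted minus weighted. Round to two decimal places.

Unweighted sum = 229
Unweighted mean = 229 / 8 = 28.625
Weighted sum = 22×1785 + 37×948 + 34×1255 + 21×2248 + 22×367 + 37×849 + 37×1354 + 19×2118
  = 39270 + 35076 + 42670 + 47208 + 8074 + 31413 + 50098 + 40242 = 294051
Sum of weights = 1785 + 948 + 1255 + 2248 + 367 + 849 + 1354 + 2118 = 10924
Weighted mean = 294051 / 10924 = 26.917887
Difference (unweighted minus weighted) = 1.7071128

1.71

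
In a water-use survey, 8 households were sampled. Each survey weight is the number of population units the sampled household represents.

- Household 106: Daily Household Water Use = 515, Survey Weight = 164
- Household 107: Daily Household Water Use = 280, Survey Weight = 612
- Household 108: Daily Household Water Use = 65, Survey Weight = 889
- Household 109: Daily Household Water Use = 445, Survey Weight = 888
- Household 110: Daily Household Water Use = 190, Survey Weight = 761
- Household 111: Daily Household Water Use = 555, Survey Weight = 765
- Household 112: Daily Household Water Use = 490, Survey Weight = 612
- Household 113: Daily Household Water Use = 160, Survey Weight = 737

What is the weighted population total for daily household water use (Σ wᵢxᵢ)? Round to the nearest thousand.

1696000

Weighted total = 515×164 + 280×612 + 65×889 + 445×888 + 190×761 + 555×765 + 490×612 + 160×737
  = 84460 + 171360 + 57785 + 395160 + 144590 + 424575 + 299880 + 117920 = 1695730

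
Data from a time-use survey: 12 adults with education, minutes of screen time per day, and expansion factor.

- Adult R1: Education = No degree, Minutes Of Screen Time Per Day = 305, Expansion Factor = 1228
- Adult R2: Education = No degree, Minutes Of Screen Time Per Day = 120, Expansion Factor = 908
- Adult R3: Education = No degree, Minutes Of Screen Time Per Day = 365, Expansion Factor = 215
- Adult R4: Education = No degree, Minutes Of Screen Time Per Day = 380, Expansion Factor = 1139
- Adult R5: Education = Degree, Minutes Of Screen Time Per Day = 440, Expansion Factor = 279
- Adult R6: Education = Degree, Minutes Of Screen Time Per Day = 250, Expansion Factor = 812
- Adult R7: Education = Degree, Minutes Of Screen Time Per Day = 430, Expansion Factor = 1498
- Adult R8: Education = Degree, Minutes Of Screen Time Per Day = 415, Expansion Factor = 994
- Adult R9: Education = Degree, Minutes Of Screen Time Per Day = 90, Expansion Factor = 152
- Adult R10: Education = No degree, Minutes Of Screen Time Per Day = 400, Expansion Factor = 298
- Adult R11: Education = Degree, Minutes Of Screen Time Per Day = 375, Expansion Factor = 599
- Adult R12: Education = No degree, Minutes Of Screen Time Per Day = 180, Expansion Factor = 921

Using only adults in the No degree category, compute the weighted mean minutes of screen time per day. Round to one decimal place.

No degree rows: R1, R2, R3, R4, R10, R12
Weighted sum = 305×1228 + 120×908 + 365×215 + 380×1139 + 400×298 + 180×921
  = 374540 + 108960 + 78475 + 432820 + 119200 + 165780 = 1279775
Sum of weights = 1228 + 908 + 215 + 1139 + 298 + 921 = 4709
Weighted mean = 1279775 / 4709 = 271.77214

271.8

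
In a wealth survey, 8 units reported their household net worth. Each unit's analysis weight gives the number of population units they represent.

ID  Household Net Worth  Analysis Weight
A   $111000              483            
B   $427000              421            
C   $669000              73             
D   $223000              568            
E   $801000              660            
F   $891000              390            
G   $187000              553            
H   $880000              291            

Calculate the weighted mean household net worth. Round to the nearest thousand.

478000

Weighted sum = 111000×483 + 427000×421 + 669000×73 + 223000×568 + 801000×660 + 891000×390 + 187000×553 + 880000×291
  = 53613000 + 179767000 + 48837000 + 126664000 + 528660000 + 347490000 + 103411000 + 256080000 = 1644522000
Sum of weights = 483 + 421 + 73 + 568 + 660 + 390 + 553 + 291 = 3439
Weighted mean = 1644522000 / 3439 = 478197.73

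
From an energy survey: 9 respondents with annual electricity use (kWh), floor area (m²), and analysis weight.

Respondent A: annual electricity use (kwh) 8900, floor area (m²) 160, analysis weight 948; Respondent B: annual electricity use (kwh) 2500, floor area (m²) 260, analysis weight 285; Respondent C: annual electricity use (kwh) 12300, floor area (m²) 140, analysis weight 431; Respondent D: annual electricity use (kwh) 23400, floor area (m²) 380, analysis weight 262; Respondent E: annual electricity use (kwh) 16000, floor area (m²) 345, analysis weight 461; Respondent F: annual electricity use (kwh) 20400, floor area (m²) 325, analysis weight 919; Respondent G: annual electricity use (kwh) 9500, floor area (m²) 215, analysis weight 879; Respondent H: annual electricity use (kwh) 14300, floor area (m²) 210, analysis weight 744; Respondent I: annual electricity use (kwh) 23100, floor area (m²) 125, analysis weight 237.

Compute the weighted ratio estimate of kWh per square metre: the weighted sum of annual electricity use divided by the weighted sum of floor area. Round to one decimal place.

Σ wᵢ·y = 8900×948 + 2500×285 + 12300×431 + 23400×262 + 16000×461 + 20400×919 + 9500×879 + 14300×744 + 23100×237
  = 8437200 + 712500 + 5301300 + 6130800 + 7376000 + 18747600 + 8350500 + 10639200 + 5474700 = 71169800
Σ wᵢ·x = 160×948 + 260×285 + 140×431 + 380×262 + 345×461 + 325×919 + 215×879 + 210×744 + 125×237
  = 1218250
Ratio = 71169800 / 1218250 = 58.4197

58.4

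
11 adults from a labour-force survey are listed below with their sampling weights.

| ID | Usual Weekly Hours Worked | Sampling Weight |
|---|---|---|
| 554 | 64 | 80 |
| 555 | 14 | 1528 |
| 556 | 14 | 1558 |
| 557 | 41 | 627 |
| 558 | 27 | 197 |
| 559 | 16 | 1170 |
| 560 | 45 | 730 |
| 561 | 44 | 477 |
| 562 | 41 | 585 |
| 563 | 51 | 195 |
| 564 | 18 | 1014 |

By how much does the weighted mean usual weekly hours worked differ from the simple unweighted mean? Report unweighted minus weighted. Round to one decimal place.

9.1

Unweighted sum = 64 + 14 + 14 + 41 + 27 + 16 + 45 + 44 + 41 + 51 + 18 = 375
Unweighted mean = 375 / 11 = 34.090909
Weighted sum = 64×80 + 14×1528 + 14×1558 + 41×627 + 27×197 + 16×1170 + 45×730 + 44×477 + 41×585 + 51×195 + 18×1014
  = 5120 + 21392 + 21812 + 25707 + 5319 + 18720 + 32850 + 20988 + 23985 + 9945 + 18252 = 204090
Sum of weights = 80 + 1528 + 1558 + 627 + 197 + 1170 + 730 + 477 + 585 + 195 + 1014 = 8161
Weighted mean = 204090 / 8161 = 25.007965
Difference (unweighted minus weighted) = 9.0829444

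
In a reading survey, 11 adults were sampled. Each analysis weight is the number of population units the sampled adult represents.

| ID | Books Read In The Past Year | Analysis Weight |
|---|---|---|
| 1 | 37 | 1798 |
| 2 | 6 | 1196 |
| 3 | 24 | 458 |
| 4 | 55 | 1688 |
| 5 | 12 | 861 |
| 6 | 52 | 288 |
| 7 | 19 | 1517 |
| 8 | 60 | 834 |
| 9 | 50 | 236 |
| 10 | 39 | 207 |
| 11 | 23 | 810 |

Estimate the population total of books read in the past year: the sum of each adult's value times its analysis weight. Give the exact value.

320208

Weighted total = 37×1798 + 6×1196 + 24×458 + 55×1688 + 12×861 + 52×288 + 19×1517 + 60×834 + 50×236 + 39×207 + 23×810
  = 66526 + 7176 + 10992 + 92840 + 10332 + 14976 + 28823 + 50040 + 11800 + 8073 + 18630 = 320208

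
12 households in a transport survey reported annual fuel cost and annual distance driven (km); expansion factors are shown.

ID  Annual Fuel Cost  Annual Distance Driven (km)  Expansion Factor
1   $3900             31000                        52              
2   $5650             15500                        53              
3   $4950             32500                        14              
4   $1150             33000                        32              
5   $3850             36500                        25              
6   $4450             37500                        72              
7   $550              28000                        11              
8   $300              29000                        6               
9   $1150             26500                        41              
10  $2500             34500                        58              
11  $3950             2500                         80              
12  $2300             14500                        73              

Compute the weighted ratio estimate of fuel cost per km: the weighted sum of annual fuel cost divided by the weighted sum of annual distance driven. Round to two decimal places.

0.14

Σ wᵢ·y = 3900×52 + 5650×53 + 4950×14 + 1150×32 + 3850×25 + 4450×72 + 550×11 + 300×6 + 1150×41 + 2500×58 + 3950×80 + 2300×73
  = 1708900
Σ wᵢ·x = 31000×52 + 15500×53 + 32500×14 + 33000×32 + 36500×25 + 37500×72 + 28000×11 + 29000×6 + 26500×41 + 34500×58 + 2500×80 + 14500×73
  = 1612000 + 821500 + 455000 + 1056000 + 912500 + 2700000 + 308000 + 174000 + 1086500 + 2001000 + 200000 + 1058500 = 12385000
Ratio = 1708900 / 12385000 = 0.13798143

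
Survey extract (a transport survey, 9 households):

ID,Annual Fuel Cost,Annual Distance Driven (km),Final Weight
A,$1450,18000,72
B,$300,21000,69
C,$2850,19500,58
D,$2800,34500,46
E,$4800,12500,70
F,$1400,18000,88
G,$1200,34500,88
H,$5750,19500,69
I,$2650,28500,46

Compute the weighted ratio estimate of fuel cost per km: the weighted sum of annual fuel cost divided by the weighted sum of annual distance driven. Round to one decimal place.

0.1

Σ wᵢ·y = 1450×72 + 300×69 + 2850×58 + 2800×46 + 4800×70 + 1400×88 + 1200×88 + 5750×69 + 2650×46
  = 1502650
Σ wᵢ·x = 18000×72 + 21000×69 + 19500×58 + 34500×46 + 12500×70 + 18000×88 + 34500×88 + 19500×69 + 28500×46
  = 1296000 + 1449000 + 1131000 + 1587000 + 875000 + 1584000 + 3036000 + 1345500 + 1311000 = 13614500
Ratio = 1502650 / 13614500 = 0.1103713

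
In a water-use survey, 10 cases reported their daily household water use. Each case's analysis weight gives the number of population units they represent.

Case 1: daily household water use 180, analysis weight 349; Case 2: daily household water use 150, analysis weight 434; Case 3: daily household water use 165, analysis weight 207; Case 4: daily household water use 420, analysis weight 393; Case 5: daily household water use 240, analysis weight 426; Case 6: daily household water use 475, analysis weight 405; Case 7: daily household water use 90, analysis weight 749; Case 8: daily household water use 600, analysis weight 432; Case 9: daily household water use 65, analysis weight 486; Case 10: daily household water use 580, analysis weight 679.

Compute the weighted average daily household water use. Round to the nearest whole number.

301

Weighted sum = 180×349 + 150×434 + 165×207 + 420×393 + 240×426 + 475×405 + 90×749 + 600×432 + 65×486 + 580×679
  = 62820 + 65100 + 34155 + 165060 + 102240 + 192375 + 67410 + 259200 + 31590 + 393820 = 1373770
Sum of weights = 349 + 434 + 207 + 393 + 426 + 405 + 749 + 432 + 486 + 679 = 4560
Weighted mean = 1373770 / 4560 = 301.26535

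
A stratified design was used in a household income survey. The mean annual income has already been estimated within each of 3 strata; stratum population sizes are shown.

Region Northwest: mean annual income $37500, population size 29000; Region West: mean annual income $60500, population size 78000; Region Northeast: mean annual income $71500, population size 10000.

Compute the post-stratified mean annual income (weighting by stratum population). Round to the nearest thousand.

Σ Nₕ·x̄ₕ = 37500×29000 + 60500×78000 + 71500×10000
  = 1087500000 + 4719000000 + 715000000 = 6521500000
Σ Nₕ = 117000
Overall mean = 6521500000 / 117000 = 55739.316

56000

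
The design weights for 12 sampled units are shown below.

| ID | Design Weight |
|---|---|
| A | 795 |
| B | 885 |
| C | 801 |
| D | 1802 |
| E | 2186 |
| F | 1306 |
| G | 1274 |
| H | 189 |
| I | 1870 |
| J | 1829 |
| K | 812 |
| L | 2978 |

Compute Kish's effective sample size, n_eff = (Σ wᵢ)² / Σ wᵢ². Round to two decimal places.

Σ wᵢ = 795 + 885 + 801 + 1802 + 2186 + 1306 + 1274 + 189 + 1870 + 1829 + 812 + 2978 = 16727
Σ wᵢ² = 29817053
n_eff = 16727² / 29817053 = 279792529 / 29817053 = 9.3836413

9.38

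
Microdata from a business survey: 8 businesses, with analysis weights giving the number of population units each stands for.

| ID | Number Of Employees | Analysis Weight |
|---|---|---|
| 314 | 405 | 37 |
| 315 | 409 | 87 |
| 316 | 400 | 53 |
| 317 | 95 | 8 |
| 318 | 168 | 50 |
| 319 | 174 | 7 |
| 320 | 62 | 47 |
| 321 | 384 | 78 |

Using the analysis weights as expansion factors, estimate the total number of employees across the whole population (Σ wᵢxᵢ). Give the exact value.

Weighted total = 405×37 + 409×87 + 400×53 + 95×8 + 168×50 + 174×7 + 62×47 + 384×78
  = 14985 + 35583 + 21200 + 760 + 8400 + 1218 + 2914 + 29952 = 115012

115012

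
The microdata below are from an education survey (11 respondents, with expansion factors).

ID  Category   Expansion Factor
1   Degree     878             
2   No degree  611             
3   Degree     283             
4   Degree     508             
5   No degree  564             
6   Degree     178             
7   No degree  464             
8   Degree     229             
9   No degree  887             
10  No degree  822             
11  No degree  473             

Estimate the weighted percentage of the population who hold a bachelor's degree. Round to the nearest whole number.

Sum of weights for 'Degree' = 878 + 283 + 508 + 178 + 229 = 2076
Total weight = 5897
Weighted proportion = 2076 / 5897 = 0.35204341 → 35.204341%

35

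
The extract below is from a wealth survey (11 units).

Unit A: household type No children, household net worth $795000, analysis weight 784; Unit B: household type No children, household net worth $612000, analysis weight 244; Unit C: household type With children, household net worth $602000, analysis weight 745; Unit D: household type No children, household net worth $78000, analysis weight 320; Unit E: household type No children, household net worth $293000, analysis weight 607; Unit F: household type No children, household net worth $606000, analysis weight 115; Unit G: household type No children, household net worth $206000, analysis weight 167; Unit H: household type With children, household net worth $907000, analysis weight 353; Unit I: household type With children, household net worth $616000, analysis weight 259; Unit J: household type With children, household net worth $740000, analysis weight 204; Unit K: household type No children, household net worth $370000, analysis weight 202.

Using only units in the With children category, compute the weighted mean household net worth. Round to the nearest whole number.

691329

With children rows: C, H, I, J
Weighted sum = 602000×745 + 907000×353 + 616000×259 + 740000×204
  = 448490000 + 320171000 + 159544000 + 150960000 = 1079165000
Sum of weights = 745 + 353 + 259 + 204 = 1561
Weighted mean = 1079165000 / 1561 = 691329.28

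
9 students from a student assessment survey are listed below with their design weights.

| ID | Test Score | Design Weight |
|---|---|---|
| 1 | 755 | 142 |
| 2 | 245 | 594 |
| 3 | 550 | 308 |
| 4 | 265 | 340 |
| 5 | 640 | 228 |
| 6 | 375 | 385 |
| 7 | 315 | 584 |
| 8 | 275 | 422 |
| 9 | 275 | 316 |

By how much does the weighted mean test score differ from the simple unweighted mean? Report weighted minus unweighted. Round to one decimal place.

Unweighted sum = 755 + 245 + 550 + 265 + 640 + 375 + 315 + 275 + 275 = 3695
Unweighted mean = 3695 / 9 = 410.55556
Weighted sum = 755×142 + 245×594 + 550×308 + 265×340 + 640×228 + 375×385 + 315×584 + 275×422 + 275×316
  = 107210 + 145530 + 169400 + 90100 + 145920 + 144375 + 183960 + 116050 + 86900 = 1189445
Sum of weights = 142 + 594 + 308 + 340 + 228 + 385 + 584 + 422 + 316 = 3319
Weighted mean = 1189445 / 3319 = 358.37451
Difference (weighted minus unweighted) = -52.181045

-52.2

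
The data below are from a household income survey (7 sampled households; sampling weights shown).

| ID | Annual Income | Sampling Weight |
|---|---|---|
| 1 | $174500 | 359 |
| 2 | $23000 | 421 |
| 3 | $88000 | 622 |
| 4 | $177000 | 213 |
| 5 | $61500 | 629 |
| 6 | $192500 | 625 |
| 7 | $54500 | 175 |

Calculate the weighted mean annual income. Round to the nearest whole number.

109494

Weighted sum = 174500×359 + 23000×421 + 88000×622 + 177000×213 + 61500×629 + 192500×625 + 54500×175
  = 62645500 + 9683000 + 54736000 + 37701000 + 38683500 + 120312500 + 9537500 = 333299000
Sum of weights = 359 + 421 + 622 + 213 + 629 + 625 + 175 = 3044
Weighted mean = 333299000 / 3044 = 109493.76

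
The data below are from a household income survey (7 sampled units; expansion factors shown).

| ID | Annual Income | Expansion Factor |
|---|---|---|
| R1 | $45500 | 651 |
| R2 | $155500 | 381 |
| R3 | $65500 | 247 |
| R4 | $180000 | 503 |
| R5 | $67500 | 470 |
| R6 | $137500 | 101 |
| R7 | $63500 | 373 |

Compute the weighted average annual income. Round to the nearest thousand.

Weighted sum = 45500×651 + 155500×381 + 65500×247 + 180000×503 + 67500×470 + 137500×101 + 63500×373
  = 29620500 + 59245500 + 16178500 + 90540000 + 31725000 + 13887500 + 23685500 = 264882500
Sum of weights = 651 + 381 + 247 + 503 + 470 + 101 + 373 = 2726
Weighted mean = 264882500 / 2726 = 97168.929

97000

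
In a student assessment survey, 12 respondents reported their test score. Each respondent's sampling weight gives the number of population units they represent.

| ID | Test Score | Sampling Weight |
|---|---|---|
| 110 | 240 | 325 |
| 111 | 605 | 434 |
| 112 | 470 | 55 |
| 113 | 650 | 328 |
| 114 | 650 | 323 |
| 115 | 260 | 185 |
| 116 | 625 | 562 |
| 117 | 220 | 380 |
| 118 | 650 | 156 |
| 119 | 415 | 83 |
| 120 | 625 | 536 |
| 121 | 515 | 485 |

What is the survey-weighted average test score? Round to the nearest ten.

Weighted sum = 1993140
Sum of weights = 325 + 434 + 55 + 328 + 323 + 185 + 562 + 380 + 156 + 83 + 536 + 485 = 3852
Weighted mean = 1993140 / 3852 = 517.42991

520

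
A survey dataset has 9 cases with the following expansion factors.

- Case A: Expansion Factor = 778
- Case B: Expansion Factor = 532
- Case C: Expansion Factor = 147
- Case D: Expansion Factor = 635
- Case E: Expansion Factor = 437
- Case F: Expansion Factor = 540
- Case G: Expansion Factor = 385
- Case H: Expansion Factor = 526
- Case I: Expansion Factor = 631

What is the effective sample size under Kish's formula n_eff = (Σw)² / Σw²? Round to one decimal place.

Σ wᵢ = 778 + 532 + 147 + 635 + 437 + 540 + 385 + 526 + 631 = 4611
Σ wᵢ² = 605284 + 283024 + 21609 + 403225 + 190969 + 291600 + 148225 + 276676 + 398161 = 2618773
n_eff = 4611² / 2618773 = 21261321 / 2618773 = 8.1188102

8.1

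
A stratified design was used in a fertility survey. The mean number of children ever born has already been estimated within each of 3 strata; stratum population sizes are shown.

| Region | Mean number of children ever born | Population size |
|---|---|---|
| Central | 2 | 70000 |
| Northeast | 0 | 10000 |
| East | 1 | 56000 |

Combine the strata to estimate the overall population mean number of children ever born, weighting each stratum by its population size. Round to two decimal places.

1.44

Σ Nₕ·x̄ₕ = 2×70000 + 0×10000 + 1×56000
  = 196000
Σ Nₕ = 136000
Overall mean = 196000 / 136000 = 1.4411765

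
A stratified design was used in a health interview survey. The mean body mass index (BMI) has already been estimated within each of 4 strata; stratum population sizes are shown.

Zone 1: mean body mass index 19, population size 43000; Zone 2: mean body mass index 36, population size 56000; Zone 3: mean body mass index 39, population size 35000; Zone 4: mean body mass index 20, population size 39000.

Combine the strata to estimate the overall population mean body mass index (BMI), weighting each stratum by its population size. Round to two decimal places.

Σ Nₕ·x̄ₕ = 19×43000 + 36×56000 + 39×35000 + 20×39000
  = 4978000
Σ Nₕ = 173000
Overall mean = 4978000 / 173000 = 28.774566

28.77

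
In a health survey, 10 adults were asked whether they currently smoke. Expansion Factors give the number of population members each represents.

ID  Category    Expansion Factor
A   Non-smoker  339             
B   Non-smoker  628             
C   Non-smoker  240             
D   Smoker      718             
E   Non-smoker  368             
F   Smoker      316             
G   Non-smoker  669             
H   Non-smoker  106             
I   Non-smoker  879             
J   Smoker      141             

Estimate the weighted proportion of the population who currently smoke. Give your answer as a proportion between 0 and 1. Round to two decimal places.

0.27

Sum of weights for 'Smoker' = 718 + 316 + 141 = 1175
Total weight = 339 + 628 + 240 + 718 + 368 + 316 + 669 + 106 + 879 + 141 = 4404
Weighted proportion = 1175 / 4404 = 0.26680291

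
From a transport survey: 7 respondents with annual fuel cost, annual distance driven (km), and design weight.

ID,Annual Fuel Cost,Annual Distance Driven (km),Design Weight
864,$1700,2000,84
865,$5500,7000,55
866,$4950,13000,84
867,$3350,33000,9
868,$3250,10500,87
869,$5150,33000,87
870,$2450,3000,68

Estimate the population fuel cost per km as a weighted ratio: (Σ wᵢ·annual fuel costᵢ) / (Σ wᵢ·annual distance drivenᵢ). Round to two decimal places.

0.30

Σ wᵢ·y = 1700×84 + 5500×55 + 4950×84 + 3350×9 + 3250×87 + 5150×87 + 2450×68
  = 1788650
Σ wᵢ·x = 5930500
Ratio = 1788650 / 5930500 = 0.30160189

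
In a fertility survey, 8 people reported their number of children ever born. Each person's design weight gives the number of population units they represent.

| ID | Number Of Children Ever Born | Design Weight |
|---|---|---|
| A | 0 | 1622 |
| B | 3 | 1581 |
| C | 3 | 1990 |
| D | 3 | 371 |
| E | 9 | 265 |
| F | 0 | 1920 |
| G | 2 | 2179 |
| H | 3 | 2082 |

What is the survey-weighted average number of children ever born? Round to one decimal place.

Weighted sum = 24815
Sum of weights = 12010
Weighted mean = 24815 / 12010 = 2.0661948

2.1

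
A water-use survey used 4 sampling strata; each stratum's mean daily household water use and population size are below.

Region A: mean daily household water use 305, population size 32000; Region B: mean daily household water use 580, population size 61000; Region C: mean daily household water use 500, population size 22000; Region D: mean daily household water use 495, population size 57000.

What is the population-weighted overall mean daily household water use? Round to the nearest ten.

Σ Nₕ·x̄ₕ = 305×32000 + 580×61000 + 500×22000 + 495×57000
  = 9760000 + 35380000 + 11000000 + 28215000 = 84355000
Σ Nₕ = 32000 + 61000 + 22000 + 57000 = 172000
Overall mean = 84355000 / 172000 = 490.43605

490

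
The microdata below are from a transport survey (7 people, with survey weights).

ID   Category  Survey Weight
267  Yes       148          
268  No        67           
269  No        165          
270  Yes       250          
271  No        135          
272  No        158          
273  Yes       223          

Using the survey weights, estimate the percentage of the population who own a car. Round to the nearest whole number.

Sum of weights for 'Yes' = 148 + 250 + 223 = 621
Total weight = 148 + 67 + 165 + 250 + 135 + 158 + 223 = 1146
Weighted proportion = 621 / 1146 = 0.54188482 → 54.188482%

54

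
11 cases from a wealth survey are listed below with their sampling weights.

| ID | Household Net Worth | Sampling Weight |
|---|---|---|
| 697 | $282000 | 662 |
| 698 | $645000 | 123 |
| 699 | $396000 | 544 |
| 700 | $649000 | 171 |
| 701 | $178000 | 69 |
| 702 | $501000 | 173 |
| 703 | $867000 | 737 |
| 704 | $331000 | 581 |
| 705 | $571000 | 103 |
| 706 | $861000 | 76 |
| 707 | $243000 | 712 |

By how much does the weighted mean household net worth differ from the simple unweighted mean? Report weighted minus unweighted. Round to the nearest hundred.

-41600

Unweighted sum = 5524000
Unweighted mean = 5524000 / 11 = 502181.82
Weighted sum = 282000×662 + 645000×123 + 396000×544 + 649000×171 + 178000×69 + 501000×173 + 867000×737 + 331000×581 + 571000×103 + 861000×76 + 243000×712
  = 186684000 + 79335000 + 215424000 + 110979000 + 12282000 + 86673000 + 638979000 + 192311000 + 58813000 + 65436000 + 173016000 = 1819932000
Sum of weights = 662 + 123 + 544 + 171 + 69 + 173 + 737 + 581 + 103 + 76 + 712 = 3951
Weighted mean = 1819932000 / 3951 = 460625.66
Difference (weighted minus unweighted) = -41556.154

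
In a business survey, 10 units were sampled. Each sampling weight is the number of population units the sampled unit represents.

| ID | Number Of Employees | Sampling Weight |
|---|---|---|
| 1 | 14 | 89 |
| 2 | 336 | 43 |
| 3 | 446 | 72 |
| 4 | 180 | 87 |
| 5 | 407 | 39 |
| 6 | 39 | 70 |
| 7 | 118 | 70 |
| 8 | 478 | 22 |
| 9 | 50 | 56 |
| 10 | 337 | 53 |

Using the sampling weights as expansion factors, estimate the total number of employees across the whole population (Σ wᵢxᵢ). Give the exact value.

121506

Weighted total = 14×89 + 336×43 + 446×72 + 180×87 + 407×39 + 39×70 + 118×70 + 478×22 + 50×56 + 337×53
  = 1246 + 14448 + 32112 + 15660 + 15873 + 2730 + 8260 + 10516 + 2800 + 17861 = 121506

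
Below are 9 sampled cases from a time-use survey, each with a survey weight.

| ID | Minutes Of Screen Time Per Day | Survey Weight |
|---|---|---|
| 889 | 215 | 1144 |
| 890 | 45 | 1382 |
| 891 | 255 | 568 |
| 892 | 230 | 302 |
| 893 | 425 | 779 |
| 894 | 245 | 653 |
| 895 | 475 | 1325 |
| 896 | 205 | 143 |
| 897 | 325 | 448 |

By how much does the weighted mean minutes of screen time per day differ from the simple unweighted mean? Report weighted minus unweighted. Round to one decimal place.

Unweighted sum = 215 + 45 + 255 + 230 + 425 + 245 + 475 + 205 + 325 = 2420
Unweighted mean = 2420 / 9 = 268.88889
Weighted sum = 215×1144 + 45×1382 + 255×568 + 230×302 + 425×779 + 245×653 + 475×1325 + 205×143 + 325×448
  = 245960 + 62190 + 144840 + 69460 + 331075 + 159985 + 629375 + 29315 + 145600 = 1817800
Sum of weights = 1144 + 1382 + 568 + 302 + 779 + 653 + 1325 + 143 + 448 = 6744
Weighted mean = 1817800 / 6744 = 269.5433
Difference (weighted minus unweighted) = 0.65440886

0.7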